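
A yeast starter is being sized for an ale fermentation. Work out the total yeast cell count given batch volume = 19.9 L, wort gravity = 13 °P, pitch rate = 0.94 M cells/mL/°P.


cells (billions) = rate · V_L · °P
cells = 0.94 · 19.9 · 13

243.1780 billion cells


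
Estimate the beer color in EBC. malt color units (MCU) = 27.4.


SRM = 1.4922·MCU^0.6859;  EBC = SRM·1.97
SRM = 1.4922·27.4^0.6859 = 14.4537
EBC = 14.4537·1.97

28.4739 EBC


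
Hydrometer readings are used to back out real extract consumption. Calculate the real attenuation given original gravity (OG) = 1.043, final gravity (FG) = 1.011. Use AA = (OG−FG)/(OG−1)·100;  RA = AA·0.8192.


AA = (1.043 − 1.011)/(1.043 − 1)·100 = 74.4186
RA = 74.4186·0.8192

60.9637 %


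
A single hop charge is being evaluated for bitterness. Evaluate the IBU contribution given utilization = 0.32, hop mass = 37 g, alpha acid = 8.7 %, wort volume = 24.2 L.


IBU = (α/100)·mass·U·1000 / V
IBU = (8.7/100)·37·0.32·1000 / 24.2

42.5653 IBU


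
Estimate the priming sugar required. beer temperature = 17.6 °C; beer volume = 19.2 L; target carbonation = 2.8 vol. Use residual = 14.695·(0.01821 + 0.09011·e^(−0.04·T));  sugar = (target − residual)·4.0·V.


residual = 14.695·(0.01821 + 0.09011·e^(−0.04·17.6)) = 0.9225
sugar = (2.8 − 0.9225)·4.0·19.2

144.1895 g


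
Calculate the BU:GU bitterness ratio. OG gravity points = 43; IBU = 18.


BU:GU = IBU / OG_points
BU:GU = 18 / 43

0.4186


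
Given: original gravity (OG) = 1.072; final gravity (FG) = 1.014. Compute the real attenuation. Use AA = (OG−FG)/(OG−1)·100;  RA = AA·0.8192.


AA = (1.072 − 1.014)/(1.072 − 1)·100 = 80.5556
RA = 80.5556·0.8192

65.9911 %


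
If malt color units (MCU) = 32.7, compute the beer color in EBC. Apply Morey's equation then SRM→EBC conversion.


SRM = 1.4922·MCU^0.6859;  EBC = SRM·1.97
SRM = 1.4922·32.7^0.6859 = 16.3176
EBC = 16.3176·1.97

32.1456 EBC


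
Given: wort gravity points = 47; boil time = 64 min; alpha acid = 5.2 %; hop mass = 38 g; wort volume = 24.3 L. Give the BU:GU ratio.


U = 1.65·0.000125^(GP/1000)·(1−e^(−0.04t))/4.15;  IBU = (α/100)·m·U·1000/V;  BU:GU = IBU/GP
U = 1.65·0.000125^(47/1000)·(1−e^(−0.04·64))/4.15 = 0.2405
IBU = (5.2/100)·38·0.2405·1000/24.3 = 19.5537
BU:GU = 19.5537/47

0.4160


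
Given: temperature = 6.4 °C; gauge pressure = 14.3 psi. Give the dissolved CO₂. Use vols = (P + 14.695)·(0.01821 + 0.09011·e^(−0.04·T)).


vols = (14.3 + 14.695)·(0.01821 + 0.09011·e^(−0.04·6.4))

2.5506 volumes


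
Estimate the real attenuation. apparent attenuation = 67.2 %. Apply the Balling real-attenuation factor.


RA = AA · 0.8192
RA = 67.2 · 0.8192

55.0502 %


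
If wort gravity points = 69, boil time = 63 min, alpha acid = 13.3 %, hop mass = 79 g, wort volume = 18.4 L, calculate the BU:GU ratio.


U = 1.65·0.000125^(GP/1000)·(1−e^(−0.04t))/4.15;  IBU = (α/100)·m·U·1000/V;  BU:GU = IBU/GP
U = 1.65·0.000125^(69/1000)·(1−e^(−0.04·63))/4.15 = 0.1966
IBU = (13.3/100)·79·0.1966·1000/18.4 = 112.2934
BU:GU = 112.2934/69

1.6274


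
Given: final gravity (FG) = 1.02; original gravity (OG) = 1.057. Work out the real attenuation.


AA = (OG−FG)/(OG−1)·100;  RA = AA·0.8192
AA = (1.057 − 1.02)/(1.057 − 1)·100 = 64.9123
RA = 64.9123·0.8192

53.1761 %


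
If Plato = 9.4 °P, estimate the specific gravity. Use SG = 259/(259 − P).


SG = 259/(259 − 9.4)

1.0377


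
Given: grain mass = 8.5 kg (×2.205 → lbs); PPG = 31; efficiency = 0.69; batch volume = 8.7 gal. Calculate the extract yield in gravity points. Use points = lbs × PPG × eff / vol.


lbs = 8.5 × 2.205 = 18.7425
points = 18.7425 × 31 × 0.69 / 8.7

46.0807 points


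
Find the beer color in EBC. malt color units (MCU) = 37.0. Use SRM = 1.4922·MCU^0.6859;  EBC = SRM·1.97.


SRM = 1.4922·37.0^0.6859 = 17.7606
EBC = 17.7606·1.97

34.9883 EBC


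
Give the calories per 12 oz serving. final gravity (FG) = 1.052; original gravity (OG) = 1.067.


ABW = (OG−FG)·131.25·0.79/FG;  °P = 259 − 259/SG (for OG→OE and FG→AE);  RE = 0.1808·OE + 0.8192·AE;  Cal = (6.9·ABW + 4·(RE−0.1))·FG·3.55
ABW = (1.067 − 1.052)·131.25·0.79/1.052 = 1.4784
OE = 259 − 259/1.067 = 16.2634 °P
AE = 259 − 259/1.052 = 12.8023 °P
RE = 0.1808·16.2634 + 0.8192·12.8023 = 13.4280 °P
Cal = (6.9·1.4784 + 4·(13.4280−0.1))·1.052·3.55

237.1970 kcal


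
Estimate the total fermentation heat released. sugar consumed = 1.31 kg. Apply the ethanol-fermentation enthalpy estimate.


Q = m_sugar · 590 kJ/kg
Q = 1.31 · 590

772.9000 kJ


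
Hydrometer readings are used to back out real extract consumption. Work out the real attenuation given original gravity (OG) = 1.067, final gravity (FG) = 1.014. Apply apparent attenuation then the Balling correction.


AA = (OG−FG)/(OG−1)·100;  RA = AA·0.8192
AA = (1.067 − 1.014)/(1.067 − 1)·100 = 79.1045
RA = 79.1045·0.8192

64.8024 %


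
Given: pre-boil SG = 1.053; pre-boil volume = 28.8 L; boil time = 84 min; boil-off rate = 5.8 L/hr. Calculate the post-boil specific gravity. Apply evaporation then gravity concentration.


V_post = V_pre − rate·(t/60);  SG_post = 1 + (SG_pre−1)·V_pre/V_post
V_post = 28.8 − 5.8·(84/60) = 20.6800
SG_post = 1 + (1.053 − 1)·28.8/20.6800

1.0738


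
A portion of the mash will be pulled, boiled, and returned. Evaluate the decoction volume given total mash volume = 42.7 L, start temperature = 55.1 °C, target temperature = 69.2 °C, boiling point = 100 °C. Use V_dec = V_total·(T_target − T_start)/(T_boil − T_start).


V_dec = 42.7·(69.2 − 55.1)/(100 − 55.1)

13.4091 L


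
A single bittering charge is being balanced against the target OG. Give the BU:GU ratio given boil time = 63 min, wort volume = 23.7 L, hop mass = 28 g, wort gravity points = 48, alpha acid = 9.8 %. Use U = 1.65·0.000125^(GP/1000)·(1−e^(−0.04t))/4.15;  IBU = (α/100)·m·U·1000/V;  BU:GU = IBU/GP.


U = 1.65·0.000125^(48/1000)·(1−e^(−0.04·63))/4.15 = 0.2375
IBU = (9.8/100)·28·0.2375·1000/23.7 = 27.4976
BU:GU = 27.4976/48

0.5729


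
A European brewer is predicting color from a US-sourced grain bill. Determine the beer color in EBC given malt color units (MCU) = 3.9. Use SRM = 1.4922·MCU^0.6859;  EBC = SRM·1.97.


SRM = 1.4922·3.9^0.6859 = 3.7952
EBC = 3.7952·1.97

7.4766 EBC


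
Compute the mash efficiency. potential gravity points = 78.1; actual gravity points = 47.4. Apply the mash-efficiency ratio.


efficiency = actual / potential × 100
efficiency = 47.4 / 78.1 × 100

60.6914 %


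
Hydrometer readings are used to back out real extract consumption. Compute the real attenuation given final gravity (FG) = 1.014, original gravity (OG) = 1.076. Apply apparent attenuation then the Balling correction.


AA = (OG−FG)/(OG−1)·100;  RA = AA·0.8192
AA = (1.076 − 1.014)/(1.076 − 1)·100 = 81.5789
RA = 81.5789·0.8192

66.8295 %


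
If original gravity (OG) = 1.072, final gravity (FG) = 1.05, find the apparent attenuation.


AA = (OG − FG)/(OG − 1) · 100
AA = (1.072 − 1.05)/(1.072 − 1) · 100

30.5556 %


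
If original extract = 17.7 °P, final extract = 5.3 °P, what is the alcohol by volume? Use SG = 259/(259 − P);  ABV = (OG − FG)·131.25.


OG = 259/(259 − 17.7) = 1.0734
FG = 259/(259 − 5.3) = 1.0209
ABV = (1.0734 − 1.0209)·131.25

6.8856 % ABV


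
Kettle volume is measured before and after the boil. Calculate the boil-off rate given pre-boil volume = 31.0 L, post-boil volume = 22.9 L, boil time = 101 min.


rate = (V_pre − V_post) / (t_min/60)
rate = (31.0 − 22.9) / (101/60)

4.8119 L/hr


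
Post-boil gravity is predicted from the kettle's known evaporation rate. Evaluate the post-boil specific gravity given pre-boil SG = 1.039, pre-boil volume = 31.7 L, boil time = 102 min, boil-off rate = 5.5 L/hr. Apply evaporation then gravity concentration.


V_post = V_pre − rate·(t/60);  SG_post = 1 + (SG_pre−1)·V_pre/V_post
V_post = 31.7 − 5.5·(102/60) = 22.3500
SG_post = 1 + (1.039 − 1)·31.7/22.3500

1.0553


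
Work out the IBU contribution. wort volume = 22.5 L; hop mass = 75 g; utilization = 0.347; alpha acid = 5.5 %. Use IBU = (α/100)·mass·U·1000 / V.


IBU = (5.5/100)·75·0.347·1000 / 22.5

63.6167 IBU


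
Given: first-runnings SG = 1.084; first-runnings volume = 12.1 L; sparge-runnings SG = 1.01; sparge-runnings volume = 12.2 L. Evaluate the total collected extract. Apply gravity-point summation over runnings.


total = Σ (SG_i − 1)·1000·V_i
first = (1.084 − 1)·1000·12.1 = 1016.4000
sparge = (1.01 − 1)·1000·12.2 = 122.0000
total = 1016.4000 + 122.0000

1138.4000 gravity·L


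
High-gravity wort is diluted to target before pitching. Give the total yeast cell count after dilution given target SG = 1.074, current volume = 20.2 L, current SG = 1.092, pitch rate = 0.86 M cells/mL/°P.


V_w = V·((SG_c−1)/(SG_t−1)−1);  °P = 259 − 259/SG_t;  cells = rate·(V+V_w)·°P
V_w = 20.2·((1.092−1)/(1.074−1)−1) = 4.9135
V_final = 20.2 + 4.9135 = 25.1135
°P = 259 − 259/1.074 = 17.8454
cells = 0.86·25.1135·17.8454

385.4190 billion cells


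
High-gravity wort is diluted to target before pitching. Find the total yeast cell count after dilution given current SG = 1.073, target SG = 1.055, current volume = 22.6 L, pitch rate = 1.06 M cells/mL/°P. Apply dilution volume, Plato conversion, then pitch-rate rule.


V_w = V·((SG_c−1)/(SG_t−1)−1);  °P = 259 − 259/SG_t;  cells = rate·(V+V_w)·°P
V_w = 22.6·((1.073−1)/(1.055−1)−1) = 7.3964
V_final = 22.6 + 7.3964 = 29.9964
°P = 259 − 259/1.055 = 13.5024
cells = 1.06·29.9964·13.5024

429.3233 billion cells


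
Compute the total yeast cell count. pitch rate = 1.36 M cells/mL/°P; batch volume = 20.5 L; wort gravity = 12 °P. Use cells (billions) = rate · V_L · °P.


cells = 1.36 · 20.5 · 12

334.5600 billion cells


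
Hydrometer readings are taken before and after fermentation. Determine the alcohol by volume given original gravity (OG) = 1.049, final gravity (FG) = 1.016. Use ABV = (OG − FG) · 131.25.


ABV = (1.049 − 1.016) · 131.25

4.3312 % ABV


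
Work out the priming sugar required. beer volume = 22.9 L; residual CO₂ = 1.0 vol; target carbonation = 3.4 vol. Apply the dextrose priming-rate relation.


sugar = (target − residual)·4.0·V
sugar = (3.4 − 1.0)·4.0·22.9

219.8400 g


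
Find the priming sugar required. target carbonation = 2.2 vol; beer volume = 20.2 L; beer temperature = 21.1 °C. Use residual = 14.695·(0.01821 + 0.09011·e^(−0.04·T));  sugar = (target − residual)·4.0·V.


residual = 14.695·(0.01821 + 0.09011·e^(−0.04·21.1)) = 0.8370
sugar = (2.2 − 0.8370)·4.0·20.2

110.1328 g


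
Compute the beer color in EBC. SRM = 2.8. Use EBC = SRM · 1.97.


EBC = 2.8 · 1.97

5.5160 EBC


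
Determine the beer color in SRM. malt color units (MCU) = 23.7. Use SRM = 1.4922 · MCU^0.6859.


SRM = 1.4922 · 23.7^0.6859

13.0848 SRM


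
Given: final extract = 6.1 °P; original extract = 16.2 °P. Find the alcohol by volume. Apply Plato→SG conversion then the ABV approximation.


SG = 259/(259 − P);  ABV = (OG − FG)·131.25
OG = 259/(259 − 16.2) = 1.0667
FG = 259/(259 − 6.1) = 1.0241
ABV = (1.0667 − 1.0241)·131.25

5.5914 % ABV


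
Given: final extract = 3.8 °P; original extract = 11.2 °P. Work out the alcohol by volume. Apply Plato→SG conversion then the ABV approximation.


SG = 259/(259 − P);  ABV = (OG − FG)·131.25
OG = 259/(259 − 11.2) = 1.0452
FG = 259/(259 − 3.8) = 1.0149
ABV = (1.0452 − 1.0149)·131.25

3.9779 % ABV


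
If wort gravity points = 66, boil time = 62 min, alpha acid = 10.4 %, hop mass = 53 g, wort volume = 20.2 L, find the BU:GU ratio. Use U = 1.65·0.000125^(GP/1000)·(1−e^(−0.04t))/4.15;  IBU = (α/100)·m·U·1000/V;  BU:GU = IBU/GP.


U = 1.65·0.000125^(66/1000)·(1−e^(−0.04·62))/4.15 = 0.2013
IBU = (10.4/100)·53·0.2013·1000/20.2 = 54.9297
BU:GU = 54.9297/66

0.8323


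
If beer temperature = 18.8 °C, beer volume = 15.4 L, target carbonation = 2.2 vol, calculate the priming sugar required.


residual = 14.695·(0.01821 + 0.09011·e^(−0.04·T));  sugar = (target − residual)·4.0·V
residual = 14.695·(0.01821 + 0.09011·e^(−0.04·18.8)) = 0.8918
sugar = (2.2 − 0.8918)·4.0·15.4

80.5828 g


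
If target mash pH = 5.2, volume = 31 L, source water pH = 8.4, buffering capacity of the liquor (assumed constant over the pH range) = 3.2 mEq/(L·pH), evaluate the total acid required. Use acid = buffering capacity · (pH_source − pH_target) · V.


acid = 3.2 · (8.4 − 5.2) · 31

317.4400 mEq


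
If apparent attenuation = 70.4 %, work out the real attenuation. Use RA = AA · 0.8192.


RA = 70.4 · 0.8192

57.6717 %


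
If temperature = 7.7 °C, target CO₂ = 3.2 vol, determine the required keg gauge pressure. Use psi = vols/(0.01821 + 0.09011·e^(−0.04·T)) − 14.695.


psi = 3.2/(0.01821 + 0.09011·e^(−0.04·7.7)) − 14.695

23.2048 psi


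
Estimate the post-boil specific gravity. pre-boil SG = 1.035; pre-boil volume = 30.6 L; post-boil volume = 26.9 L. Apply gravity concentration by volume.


SG_post = 1 + (SG_pre − 1)·V_pre/V_post
pts_pre = (1.035 − 1)·1000 = 35.0000
pts_post = 35.0000·30.6/26.9 = 39.8141
SG_post = 1 + 39.8141/1000

1.0398


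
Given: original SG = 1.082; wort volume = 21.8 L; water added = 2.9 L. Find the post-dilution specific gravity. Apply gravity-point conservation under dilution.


SG_new = 1 + (SG_old − 1)·V_old/(V_old + V_water)
pts = (1.082 − 1)·1000·21.8/(21.8 + 2.9) = 72.3725
SG_new = 1 + 72.3725/1000

1.0724


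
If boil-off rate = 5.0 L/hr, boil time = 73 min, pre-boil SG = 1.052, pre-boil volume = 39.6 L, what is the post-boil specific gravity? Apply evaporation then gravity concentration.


V_post = V_pre − rate·(t/60);  SG_post = 1 + (SG_pre−1)·V_pre/V_post
V_post = 39.6 − 5.0·(73/60) = 33.5167
SG_post = 1 + (1.052 − 1)·39.6/33.5167

1.0614


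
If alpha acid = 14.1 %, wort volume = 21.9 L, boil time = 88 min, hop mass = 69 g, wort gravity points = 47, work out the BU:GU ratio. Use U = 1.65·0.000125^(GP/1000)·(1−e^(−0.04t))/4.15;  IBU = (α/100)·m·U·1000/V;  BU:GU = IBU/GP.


U = 1.65·0.000125^(47/1000)·(1−e^(−0.04·88))/4.15 = 0.2529
IBU = (14.1/100)·69·0.2529·1000/21.9 = 112.3481
BU:GU = 112.3481/47

2.3904


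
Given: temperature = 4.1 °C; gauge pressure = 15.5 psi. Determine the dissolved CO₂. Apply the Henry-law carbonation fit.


vols = (P + 14.695)·(0.01821 + 0.09011·e^(−0.04·T))
vols = (15.5 + 14.695)·(0.01821 + 0.09011·e^(−0.04·4.1))

2.8592 volumes


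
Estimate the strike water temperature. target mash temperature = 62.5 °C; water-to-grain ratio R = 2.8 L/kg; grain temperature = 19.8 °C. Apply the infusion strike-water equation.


T_strike = (0.41/R)·(T_mash − T_grain) + T_mash
T_strike = (0.41/2.8)·(62.5 − 19.8) + 62.5

68.7525 °C


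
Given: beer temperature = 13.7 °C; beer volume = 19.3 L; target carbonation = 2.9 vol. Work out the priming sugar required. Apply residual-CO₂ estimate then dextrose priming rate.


residual = 14.695·(0.01821 + 0.09011·e^(−0.04·T));  sugar = (target − residual)·4.0·V
residual = 14.695·(0.01821 + 0.09011·e^(−0.04·13.7)) = 1.0331
sugar = (2.9 − 1.0331)·4.0·19.3

144.1244 g


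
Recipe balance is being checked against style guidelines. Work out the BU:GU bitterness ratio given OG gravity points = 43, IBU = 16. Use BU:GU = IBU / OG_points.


BU:GU = 16 / 43

0.3721


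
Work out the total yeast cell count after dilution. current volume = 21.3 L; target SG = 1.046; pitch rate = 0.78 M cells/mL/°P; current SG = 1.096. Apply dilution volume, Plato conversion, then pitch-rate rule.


V_w = V·((SG_c−1)/(SG_t−1)−1);  °P = 259 − 259/SG_t;  cells = rate·(V+V_w)·°P
V_w = 21.3·((1.096−1)/(1.046−1)−1) = 23.1522
V_final = 21.3 + 23.1522 = 44.4522
°P = 259 − 259/1.046 = 11.3901
cells = 0.78·44.4522·11.3901

394.9240 billion cells


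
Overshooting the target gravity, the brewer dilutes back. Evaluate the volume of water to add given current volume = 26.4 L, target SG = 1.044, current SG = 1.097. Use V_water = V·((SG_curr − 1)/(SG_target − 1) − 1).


V_water = 26.4·((1.097 − 1)/(1.044 − 1) − 1)

31.8000 L


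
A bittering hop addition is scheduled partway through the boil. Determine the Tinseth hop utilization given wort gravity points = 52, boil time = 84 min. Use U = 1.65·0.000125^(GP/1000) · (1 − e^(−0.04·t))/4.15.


bigness = 1.65·0.000125^(52/1000) = 1.0340
boil_factor = (1 − e^(−0.04·84))/4.15 = 0.2326
U = 1.0340 · 0.2326

0.2405


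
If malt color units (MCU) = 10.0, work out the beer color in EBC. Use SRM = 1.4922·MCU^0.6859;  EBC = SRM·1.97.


SRM = 1.4922·10.0^0.6859 = 7.2398
EBC = 7.2398·1.97

14.2624 EBC


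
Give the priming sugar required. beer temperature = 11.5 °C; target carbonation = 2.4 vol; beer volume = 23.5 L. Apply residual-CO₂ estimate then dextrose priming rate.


residual = 14.695·(0.01821 + 0.09011·e^(−0.04·T));  sugar = (target − residual)·4.0·V
residual = 14.695·(0.01821 + 0.09011·e^(−0.04·11.5)) = 1.1035
sugar = (2.4 − 1.1035)·4.0·23.5

121.8691 g


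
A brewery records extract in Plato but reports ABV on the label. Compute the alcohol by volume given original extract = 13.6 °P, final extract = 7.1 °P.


SG = 259/(259 − P);  ABV = (OG − FG)·131.25
OG = 259/(259 − 13.6) = 1.0554
FG = 259/(259 − 7.1) = 1.0282
ABV = (1.0554 − 1.0282)·131.25

3.5745 % ABV


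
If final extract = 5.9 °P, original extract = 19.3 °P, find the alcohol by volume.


SG = 259/(259 − P);  ABV = (OG − FG)·131.25
OG = 259/(259 − 19.3) = 1.0805
FG = 259/(259 − 5.9) = 1.0233
ABV = (1.0805 − 1.0233)·131.25

7.5083 % ABV


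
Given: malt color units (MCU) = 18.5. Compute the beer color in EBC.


SRM = 1.4922·MCU^0.6859;  EBC = SRM·1.97
SRM = 1.4922·18.5^0.6859 = 11.0403
EBC = 11.0403·1.97

21.7494 EBC


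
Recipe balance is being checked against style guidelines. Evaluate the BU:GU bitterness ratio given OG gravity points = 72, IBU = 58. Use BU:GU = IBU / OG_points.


BU:GU = 58 / 72

0.8056


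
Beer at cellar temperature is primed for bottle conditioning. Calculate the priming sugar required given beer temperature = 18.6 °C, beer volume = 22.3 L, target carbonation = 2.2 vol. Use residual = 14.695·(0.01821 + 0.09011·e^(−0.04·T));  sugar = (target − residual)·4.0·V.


residual = 14.695·(0.01821 + 0.09011·e^(−0.04·18.6)) = 0.8969
sugar = (2.2 − 0.8969)·4.0·22.3

116.2408 g


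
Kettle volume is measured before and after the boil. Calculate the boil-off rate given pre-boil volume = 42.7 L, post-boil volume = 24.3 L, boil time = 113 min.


rate = (V_pre − V_post) / (t_min/60)
rate = (42.7 − 24.3) / (113/60)

9.7699 L/hr


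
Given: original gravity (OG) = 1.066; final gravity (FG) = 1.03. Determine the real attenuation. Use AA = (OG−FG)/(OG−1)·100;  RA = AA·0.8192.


AA = (1.066 − 1.03)/(1.066 − 1)·100 = 54.5455
RA = 54.5455·0.8192

44.6836 %


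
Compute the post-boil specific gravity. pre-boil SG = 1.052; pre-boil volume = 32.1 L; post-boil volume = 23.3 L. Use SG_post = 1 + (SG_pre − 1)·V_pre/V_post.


pts_pre = (1.052 − 1)·1000 = 52.0000
pts_post = 52.0000·32.1/23.3 = 71.6395
SG_post = 1 + 71.6395/1000

1.0716


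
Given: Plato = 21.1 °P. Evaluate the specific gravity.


SG = 259/(259 − P)
SG = 259/(259 − 21.1)

1.0887


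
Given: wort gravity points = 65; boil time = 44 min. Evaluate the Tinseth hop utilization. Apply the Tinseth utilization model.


U = 1.65·0.000125^(GP/1000) · (1 − e^(−0.04·t))/4.15
bigness = 1.65·0.000125^(65/1000) = 0.9200
boil_factor = (1 − e^(−0.04·44))/4.15 = 0.1995
U = 0.9200 · 0.1995

0.1835


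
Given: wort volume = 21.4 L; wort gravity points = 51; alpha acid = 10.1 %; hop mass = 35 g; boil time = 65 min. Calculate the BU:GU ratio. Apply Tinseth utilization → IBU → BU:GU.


U = 1.65·0.000125^(GP/1000)·(1−e^(−0.04t))/4.15;  IBU = (α/100)·m·U·1000/V;  BU:GU = IBU/GP
U = 1.65·0.000125^(51/1000)·(1−e^(−0.04·65))/4.15 = 0.2327
IBU = (10.1/100)·35·0.2327·1000/21.4 = 38.4447
BU:GU = 38.4447/51

0.7538


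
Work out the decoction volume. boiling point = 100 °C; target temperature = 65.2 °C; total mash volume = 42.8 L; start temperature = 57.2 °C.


V_dec = V_total·(T_target − T_start)/(T_boil − T_start)
V_dec = 42.8·(65.2 − 57.2)/(100 − 57.2)

8.0000 L


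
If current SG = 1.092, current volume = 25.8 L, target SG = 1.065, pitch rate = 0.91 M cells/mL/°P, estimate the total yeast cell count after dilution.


V_w = V·((SG_c−1)/(SG_t−1)−1);  °P = 259 − 259/SG_t;  cells = rate·(V+V_w)·°P
V_w = 25.8·((1.092−1)/(1.065−1)−1) = 10.7169
V_final = 25.8 + 10.7169 = 36.5169
°P = 259 − 259/1.065 = 15.8075
cells = 0.91·36.5169·15.8075

525.2899 billion cells


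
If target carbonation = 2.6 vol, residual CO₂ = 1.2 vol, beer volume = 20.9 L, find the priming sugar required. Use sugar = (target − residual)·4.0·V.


sugar = (2.6 − 1.2)·4.0·20.9

117.0400 g


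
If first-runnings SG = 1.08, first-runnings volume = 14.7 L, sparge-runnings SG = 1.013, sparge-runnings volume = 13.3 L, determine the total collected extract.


total = Σ (SG_i − 1)·1000·V_i
first = (1.08 − 1)·1000·14.7 = 1176.0000
sparge = (1.013 − 1)·1000·13.3 = 172.9000
total = 1176.0000 + 172.9000

1348.9000 gravity·L


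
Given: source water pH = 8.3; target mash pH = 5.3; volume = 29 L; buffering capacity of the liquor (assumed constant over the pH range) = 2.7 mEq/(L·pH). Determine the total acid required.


acid = buffering capacity · (pH_source − pH_target) · V
acid = 2.7 · (8.3 − 5.3) · 29

234.9000 mEq


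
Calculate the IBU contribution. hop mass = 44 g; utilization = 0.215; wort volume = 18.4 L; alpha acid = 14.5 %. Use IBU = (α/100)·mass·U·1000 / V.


IBU = (14.5/100)·44·0.215·1000 / 18.4

74.5489 IBU


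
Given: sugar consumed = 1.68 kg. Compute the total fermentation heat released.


Q = m_sugar · 590 kJ/kg
Q = 1.68 · 590

991.2000 kJ


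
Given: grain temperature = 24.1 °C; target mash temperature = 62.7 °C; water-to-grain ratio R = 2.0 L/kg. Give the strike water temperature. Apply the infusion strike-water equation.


T_strike = (0.41/R)·(T_mash − T_grain) + T_mash
T_strike = (0.41/2.0)·(62.7 − 24.1) + 62.7

70.6130 °C


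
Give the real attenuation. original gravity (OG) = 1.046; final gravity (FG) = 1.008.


AA = (OG−FG)/(OG−1)·100;  RA = AA·0.8192
AA = (1.046 − 1.008)/(1.046 − 1)·100 = 82.6087
RA = 82.6087·0.8192

67.6730 %


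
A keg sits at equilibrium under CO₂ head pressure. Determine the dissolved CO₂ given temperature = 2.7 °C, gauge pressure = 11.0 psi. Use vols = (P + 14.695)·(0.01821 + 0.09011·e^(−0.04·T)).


vols = (11.0 + 14.695)·(0.01821 + 0.09011·e^(−0.04·2.7))

2.5463 volumes


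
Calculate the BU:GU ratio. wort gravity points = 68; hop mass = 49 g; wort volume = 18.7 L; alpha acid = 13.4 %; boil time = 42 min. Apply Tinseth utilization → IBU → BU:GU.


U = 1.65·0.000125^(GP/1000)·(1−e^(−0.04t))/4.15;  IBU = (α/100)·m·U·1000/V;  BU:GU = IBU/GP
U = 1.65·0.000125^(68/1000)·(1−e^(−0.04·42))/4.15 = 0.1756
IBU = (13.4/100)·49·0.1756·1000/18.7 = 61.6467
BU:GU = 61.6467/68

0.9066


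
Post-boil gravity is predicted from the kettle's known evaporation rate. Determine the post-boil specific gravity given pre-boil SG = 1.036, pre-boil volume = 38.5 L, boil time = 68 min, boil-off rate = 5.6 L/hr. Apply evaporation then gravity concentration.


V_post = V_pre − rate·(t/60);  SG_post = 1 + (SG_pre−1)·V_pre/V_post
V_post = 38.5 − 5.6·(68/60) = 32.1533
SG_post = 1 + (1.036 − 1)·38.5/32.1533

1.0431


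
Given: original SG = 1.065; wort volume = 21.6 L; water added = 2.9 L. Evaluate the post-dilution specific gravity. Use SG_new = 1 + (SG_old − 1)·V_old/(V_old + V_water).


pts = (1.065 − 1)·1000·21.6/(21.6 + 2.9) = 57.3061
SG_new = 1 + 57.3061/1000

1.0573


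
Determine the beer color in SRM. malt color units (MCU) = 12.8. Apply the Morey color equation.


SRM = 1.4922 · MCU^0.6859
SRM = 1.4922 · 12.8^0.6859

8.5756 SRM


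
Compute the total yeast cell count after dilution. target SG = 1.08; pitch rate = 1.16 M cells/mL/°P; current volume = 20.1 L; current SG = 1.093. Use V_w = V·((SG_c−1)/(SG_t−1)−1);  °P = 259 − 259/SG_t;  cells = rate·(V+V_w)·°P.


V_w = 20.1·((1.093−1)/(1.08−1)−1) = 3.2662
V_final = 20.1 + 3.2662 = 23.3662
°P = 259 − 259/1.08 = 19.1852
cells = 1.16·23.3662·19.1852

520.0116 billion cells


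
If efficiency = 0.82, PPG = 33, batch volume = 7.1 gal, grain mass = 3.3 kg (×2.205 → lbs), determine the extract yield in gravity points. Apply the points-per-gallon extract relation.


points = lbs × PPG × eff / vol
lbs = 3.3 × 2.205 = 7.2765
points = 7.2765 × 33 × 0.82 / 7.1

27.7327 points


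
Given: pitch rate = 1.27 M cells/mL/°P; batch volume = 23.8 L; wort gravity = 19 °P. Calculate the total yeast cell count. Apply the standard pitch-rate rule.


cells (billions) = rate · V_L · °P
cells = 1.27 · 23.8 · 19

574.2940 billion cells


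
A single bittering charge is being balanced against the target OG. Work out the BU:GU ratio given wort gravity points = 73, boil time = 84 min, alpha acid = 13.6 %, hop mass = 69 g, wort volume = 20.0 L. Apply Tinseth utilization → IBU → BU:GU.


U = 1.65·0.000125^(GP/1000)·(1−e^(−0.04t))/4.15;  IBU = (α/100)·m·U·1000/V;  BU:GU = IBU/GP
U = 1.65·0.000125^(73/1000)·(1−e^(−0.04·84))/4.15 = 0.1991
IBU = (13.6/100)·69·0.1991·1000/20.0 = 93.4361
BU:GU = 93.4361/73

1.2799


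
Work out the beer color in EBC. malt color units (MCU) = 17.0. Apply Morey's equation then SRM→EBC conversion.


SRM = 1.4922·MCU^0.6859;  EBC = SRM·1.97
SRM = 1.4922·17.0^0.6859 = 10.4182
EBC = 10.4182·1.97

20.5238 EBC


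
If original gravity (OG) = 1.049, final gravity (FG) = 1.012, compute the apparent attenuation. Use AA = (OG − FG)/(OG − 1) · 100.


AA = (1.049 − 1.012)/(1.049 − 1) · 100

75.5102 %


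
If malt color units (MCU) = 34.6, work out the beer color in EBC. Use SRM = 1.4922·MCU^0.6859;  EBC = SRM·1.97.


SRM = 1.4922·34.6^0.6859 = 16.9621
EBC = 16.9621·1.97

33.4153 EBC


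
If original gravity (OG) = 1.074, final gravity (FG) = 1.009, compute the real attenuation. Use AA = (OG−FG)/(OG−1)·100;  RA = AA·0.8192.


AA = (1.074 − 1.009)/(1.074 − 1)·100 = 87.8378
RA = 87.8378·0.8192

71.9568 %


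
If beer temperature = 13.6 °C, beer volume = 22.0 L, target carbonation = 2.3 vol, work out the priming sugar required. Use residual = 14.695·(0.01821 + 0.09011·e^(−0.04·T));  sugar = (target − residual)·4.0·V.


residual = 14.695·(0.01821 + 0.09011·e^(−0.04·13.6)) = 1.0362
sugar = (2.3 − 1.0362)·4.0·22.0

111.2169 g


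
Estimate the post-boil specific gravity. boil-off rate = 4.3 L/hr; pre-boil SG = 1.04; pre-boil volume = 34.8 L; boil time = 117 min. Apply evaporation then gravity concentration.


V_post = V_pre − rate·(t/60);  SG_post = 1 + (SG_pre−1)·V_pre/V_post
V_post = 34.8 − 4.3·(117/60) = 26.4150
SG_post = 1 + (1.04 − 1)·34.8/26.4150

1.0527


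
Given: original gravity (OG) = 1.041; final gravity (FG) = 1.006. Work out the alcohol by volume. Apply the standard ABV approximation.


ABV = (OG − FG) · 131.25
ABV = (1.041 − 1.006) · 131.25

4.5937 % ABV


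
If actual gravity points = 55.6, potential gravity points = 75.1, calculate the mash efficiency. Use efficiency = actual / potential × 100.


efficiency = 55.6 / 75.1 × 100

74.0346 %


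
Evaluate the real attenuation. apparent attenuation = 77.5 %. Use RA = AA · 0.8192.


RA = 77.5 · 0.8192

63.4880 %


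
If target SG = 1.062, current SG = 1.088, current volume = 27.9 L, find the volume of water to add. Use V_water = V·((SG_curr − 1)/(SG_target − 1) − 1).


V_water = 27.9·((1.088 − 1)/(1.062 − 1) − 1)

11.7000 L


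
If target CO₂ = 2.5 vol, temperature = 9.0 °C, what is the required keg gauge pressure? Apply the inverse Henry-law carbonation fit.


psi = vols/(0.01821 + 0.09011·e^(−0.04·T)) − 14.695
psi = 2.5/(0.01821 + 0.09011·e^(−0.04·9.0)) − 14.695

16.1397 psi


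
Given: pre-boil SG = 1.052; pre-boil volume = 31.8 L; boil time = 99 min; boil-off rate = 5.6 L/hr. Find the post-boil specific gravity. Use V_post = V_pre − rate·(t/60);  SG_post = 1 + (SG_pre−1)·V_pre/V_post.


V_post = 31.8 − 5.6·(99/60) = 22.5600
SG_post = 1 + (1.052 − 1)·31.8/22.5600

1.0733


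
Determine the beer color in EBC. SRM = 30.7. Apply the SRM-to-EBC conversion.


EBC = SRM · 1.97
EBC = 30.7 · 1.97

60.4790 EBC


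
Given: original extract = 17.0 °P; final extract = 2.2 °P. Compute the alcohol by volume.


SG = 259/(259 − P);  ABV = (OG − FG)·131.25
OG = 259/(259 − 17.0) = 1.0702
FG = 259/(259 − 2.2) = 1.0086
ABV = (1.0702 − 1.0086)·131.25

8.0956 % ABV


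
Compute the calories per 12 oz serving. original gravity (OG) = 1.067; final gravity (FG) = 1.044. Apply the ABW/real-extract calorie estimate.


ABW = (OG−FG)·131.25·0.79/FG;  °P = 259 − 259/SG (for OG→OE and FG→AE);  RE = 0.1808·OE + 0.8192·AE;  Cal = (6.9·ABW + 4·(RE−0.1))·FG·3.55
ABW = (1.067 − 1.044)·131.25·0.79/1.044 = 2.2843
OE = 259 − 259/1.067 = 16.2634 °P
AE = 259 − 259/1.044 = 10.9157 °P
RE = 0.1808·16.2634 + 0.8192·10.9157 = 11.8826 °P
Cal = (6.9·2.2843 + 4·(11.8826−0.1))·1.044·3.55

233.0901 kcal


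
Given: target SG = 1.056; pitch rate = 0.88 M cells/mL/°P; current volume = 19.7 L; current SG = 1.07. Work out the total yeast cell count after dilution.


V_w = V·((SG_c−1)/(SG_t−1)−1);  °P = 259 − 259/SG_t;  cells = rate·(V+V_w)·°P
V_w = 19.7·((1.07−1)/(1.056−1)−1) = 4.9250
V_final = 19.7 + 4.9250 = 24.6250
°P = 259 − 259/1.056 = 13.7348
cells = 0.88·24.6250·13.7348

297.6342 billion cells


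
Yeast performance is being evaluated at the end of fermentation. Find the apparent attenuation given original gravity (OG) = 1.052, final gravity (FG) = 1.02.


AA = (OG − FG)/(OG − 1) · 100
AA = (1.052 − 1.02)/(1.052 − 1) · 100

61.5385 %


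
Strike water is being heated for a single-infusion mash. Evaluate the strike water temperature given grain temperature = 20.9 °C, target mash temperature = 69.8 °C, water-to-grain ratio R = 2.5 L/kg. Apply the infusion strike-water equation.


T_strike = (0.41/R)·(T_mash − T_grain) + T_mash
T_strike = (0.41/2.5)·(69.8 − 20.9) + 69.8

77.8196 °C


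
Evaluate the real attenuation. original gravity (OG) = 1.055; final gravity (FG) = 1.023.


AA = (OG−FG)/(OG−1)·100;  RA = AA·0.8192
AA = (1.055 − 1.023)/(1.055 − 1)·100 = 58.1818
RA = 58.1818·0.8192

47.6625 %


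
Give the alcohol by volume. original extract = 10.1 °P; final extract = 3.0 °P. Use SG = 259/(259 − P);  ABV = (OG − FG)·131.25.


OG = 259/(259 − 10.1) = 1.0406
FG = 259/(259 − 3.0) = 1.0117
ABV = (1.0406 − 1.0117)·131.25

3.7878 % ABV


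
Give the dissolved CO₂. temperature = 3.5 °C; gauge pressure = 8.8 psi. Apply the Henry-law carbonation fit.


vols = (P + 14.695)·(0.01821 + 0.09011·e^(−0.04·T))
vols = (8.8 + 14.695)·(0.01821 + 0.09011·e^(−0.04·3.5))

2.2684 volumes


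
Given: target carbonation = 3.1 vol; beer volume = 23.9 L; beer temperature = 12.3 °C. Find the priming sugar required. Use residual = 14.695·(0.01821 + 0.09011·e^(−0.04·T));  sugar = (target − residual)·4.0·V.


residual = 14.695·(0.01821 + 0.09011·e^(−0.04·12.3)) = 1.0772
sugar = (3.1 − 1.0772)·4.0·23.9

193.3802 g


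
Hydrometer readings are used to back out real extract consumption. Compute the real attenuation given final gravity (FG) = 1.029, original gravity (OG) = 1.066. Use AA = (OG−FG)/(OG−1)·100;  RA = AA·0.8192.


AA = (1.066 − 1.029)/(1.066 − 1)·100 = 56.0606
RA = 56.0606·0.8192

45.9248 %


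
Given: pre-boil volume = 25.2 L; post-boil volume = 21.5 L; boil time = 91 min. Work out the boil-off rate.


rate = (V_pre − V_post) / (t_min/60)
rate = (25.2 − 21.5) / (91/60)

2.4396 L/hr


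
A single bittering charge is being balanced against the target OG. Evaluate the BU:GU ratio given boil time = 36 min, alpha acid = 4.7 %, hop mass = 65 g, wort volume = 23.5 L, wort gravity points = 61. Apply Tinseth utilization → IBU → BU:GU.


U = 1.65·0.000125^(GP/1000)·(1−e^(−0.04t))/4.15;  IBU = (α/100)·m·U·1000/V;  BU:GU = IBU/GP
U = 1.65·0.000125^(61/1000)·(1−e^(−0.04·36))/4.15 = 0.1754
IBU = (4.7/100)·65·0.1754·1000/23.5 = 22.7959
BU:GU = 22.7959/61

0.3737


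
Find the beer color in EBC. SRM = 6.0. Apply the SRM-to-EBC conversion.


EBC = SRM · 1.97
EBC = 6.0 · 1.97

11.8200 EBC


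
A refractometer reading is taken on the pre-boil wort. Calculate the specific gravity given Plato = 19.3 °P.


SG = 259/(259 − P)
SG = 259/(259 − 19.3)

1.0805


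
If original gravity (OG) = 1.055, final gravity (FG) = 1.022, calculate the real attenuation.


AA = (OG−FG)/(OG−1)·100;  RA = AA·0.8192
AA = (1.055 − 1.022)/(1.055 − 1)·100 = 60.0000
RA = 60.0000·0.8192

49.1520 %


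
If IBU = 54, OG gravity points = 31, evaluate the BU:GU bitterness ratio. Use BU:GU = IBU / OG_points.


BU:GU = 54 / 31

1.7419


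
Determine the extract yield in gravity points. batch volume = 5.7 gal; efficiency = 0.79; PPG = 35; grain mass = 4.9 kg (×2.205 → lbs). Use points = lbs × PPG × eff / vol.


lbs = 4.9 × 2.205 = 10.8045
points = 10.8045 × 35 × 0.79 / 5.7

52.4113 points


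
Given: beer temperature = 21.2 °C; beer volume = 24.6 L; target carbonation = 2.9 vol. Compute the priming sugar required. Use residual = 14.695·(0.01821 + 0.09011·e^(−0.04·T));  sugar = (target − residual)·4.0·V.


residual = 14.695·(0.01821 + 0.09011·e^(−0.04·21.2)) = 0.8347
sugar = (2.9 − 0.8347)·4.0·24.6

203.2258 g


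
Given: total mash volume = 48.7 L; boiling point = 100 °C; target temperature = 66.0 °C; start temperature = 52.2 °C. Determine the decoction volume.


V_dec = V_total·(T_target − T_start)/(T_boil − T_start)
V_dec = 48.7·(66.0 − 52.2)/(100 − 52.2)

14.0598 L


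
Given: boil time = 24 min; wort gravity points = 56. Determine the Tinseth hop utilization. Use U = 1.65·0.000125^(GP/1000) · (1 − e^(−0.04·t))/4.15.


bigness = 1.65·0.000125^(56/1000) = 0.9975
boil_factor = (1 − e^(−0.04·24))/4.15 = 0.1487
U = 0.9975 · 0.1487

0.1483


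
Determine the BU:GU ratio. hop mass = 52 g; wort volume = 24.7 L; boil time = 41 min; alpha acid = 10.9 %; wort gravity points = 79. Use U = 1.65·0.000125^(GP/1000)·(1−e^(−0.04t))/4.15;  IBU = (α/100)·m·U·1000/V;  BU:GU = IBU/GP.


U = 1.65·0.000125^(79/1000)·(1−e^(−0.04·41))/4.15 = 0.1576
IBU = (10.9/100)·52·0.1576·1000/24.7 = 36.1552
BU:GU = 36.1552/79

0.4577


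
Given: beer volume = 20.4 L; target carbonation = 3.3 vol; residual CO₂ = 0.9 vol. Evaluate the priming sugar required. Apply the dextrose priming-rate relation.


sugar = (target − residual)·4.0·V
sugar = (3.3 − 0.9)·4.0·20.4

195.8400 g


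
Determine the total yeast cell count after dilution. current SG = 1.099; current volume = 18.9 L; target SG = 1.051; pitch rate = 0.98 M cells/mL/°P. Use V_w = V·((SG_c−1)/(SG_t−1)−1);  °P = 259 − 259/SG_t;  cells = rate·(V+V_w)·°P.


V_w = 18.9·((1.099−1)/(1.051−1)−1) = 17.7882
V_final = 18.9 + 17.7882 = 36.6882
°P = 259 − 259/1.051 = 12.5680
cells = 0.98·36.6882·12.5680

451.8769 billion cells


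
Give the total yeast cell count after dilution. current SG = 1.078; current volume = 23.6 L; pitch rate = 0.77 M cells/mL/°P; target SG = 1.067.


V_w = V·((SG_c−1)/(SG_t−1)−1);  °P = 259 − 259/SG_t;  cells = rate·(V+V_w)·°P
V_w = 23.6·((1.078−1)/(1.067−1)−1) = 3.8746
V_final = 23.6 + 3.8746 = 27.4746
°P = 259 − 259/1.067 = 16.2634
cells = 0.77·27.4746·16.2634

344.0588 billion cells


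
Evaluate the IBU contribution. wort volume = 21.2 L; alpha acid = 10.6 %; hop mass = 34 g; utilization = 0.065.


IBU = (α/100)·mass·U·1000 / V
IBU = (10.6/100)·34·0.065·1000 / 21.2

11.0500 IBU


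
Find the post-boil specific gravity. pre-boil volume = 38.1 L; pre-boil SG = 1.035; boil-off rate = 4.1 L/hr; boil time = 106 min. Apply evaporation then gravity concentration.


V_post = V_pre − rate·(t/60);  SG_post = 1 + (SG_pre−1)·V_pre/V_post
V_post = 38.1 − 4.1·(106/60) = 30.8567
SG_post = 1 + (1.035 − 1)·38.1/30.8567

1.0432


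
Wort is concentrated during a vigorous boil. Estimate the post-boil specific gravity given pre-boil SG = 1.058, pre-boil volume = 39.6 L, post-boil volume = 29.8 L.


SG_post = 1 + (SG_pre − 1)·V_pre/V_post
pts_pre = (1.058 − 1)·1000 = 58.0000
pts_post = 58.0000·39.6/29.8 = 77.0738
SG_post = 1 + 77.0738/1000

1.0771


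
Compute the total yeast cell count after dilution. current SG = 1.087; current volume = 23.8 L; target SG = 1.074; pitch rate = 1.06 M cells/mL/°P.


V_w = V·((SG_c−1)/(SG_t−1)−1);  °P = 259 − 259/SG_t;  cells = rate·(V+V_w)·°P
V_w = 23.8·((1.087−1)/(1.074−1)−1) = 4.1811
V_final = 23.8 + 4.1811 = 27.9811
°P = 259 − 259/1.074 = 17.8454
cells = 1.06·27.9811·17.8454

529.2947 billion cells


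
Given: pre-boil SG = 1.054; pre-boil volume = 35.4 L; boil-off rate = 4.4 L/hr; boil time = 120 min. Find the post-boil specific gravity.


V_post = V_pre − rate·(t/60);  SG_post = 1 + (SG_pre−1)·V_pre/V_post
V_post = 35.4 − 4.4·(120/60) = 26.6000
SG_post = 1 + (1.054 − 1)·35.4/26.6000

1.0719


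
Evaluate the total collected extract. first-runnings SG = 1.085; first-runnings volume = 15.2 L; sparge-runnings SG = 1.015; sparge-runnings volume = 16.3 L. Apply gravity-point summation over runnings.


total = Σ (SG_i − 1)·1000·V_i
first = (1.085 − 1)·1000·15.2 = 1292.0000
sparge = (1.015 − 1)·1000·16.3 = 244.5000
total = 1292.0000 + 244.5000

1536.5000 gravity·L


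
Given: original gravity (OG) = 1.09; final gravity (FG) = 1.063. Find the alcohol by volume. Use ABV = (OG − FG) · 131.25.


ABV = (1.09 − 1.063) · 131.25

3.5438 % ABV


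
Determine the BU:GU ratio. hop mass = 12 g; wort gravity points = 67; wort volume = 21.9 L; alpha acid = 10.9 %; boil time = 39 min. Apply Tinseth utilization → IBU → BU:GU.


U = 1.65·0.000125^(GP/1000)·(1−e^(−0.04t))/4.15;  IBU = (α/100)·m·U·1000/V;  BU:GU = IBU/GP
U = 1.65·0.000125^(67/1000)·(1−e^(−0.04·39))/4.15 = 0.1720
IBU = (10.9/100)·12·0.1720·1000/21.9 = 10.2718
BU:GU = 10.2718/67

0.1533


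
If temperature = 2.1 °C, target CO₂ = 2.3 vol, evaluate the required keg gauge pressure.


psi = vols/(0.01821 + 0.09011·e^(−0.04·T)) − 14.695
psi = 2.3/(0.01821 + 0.09011·e^(−0.04·2.1)) − 14.695

8.0638 psi


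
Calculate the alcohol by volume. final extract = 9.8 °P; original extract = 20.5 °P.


SG = 259/(259 − P);  ABV = (OG − FG)·131.25
OG = 259/(259 − 20.5) = 1.0860
FG = 259/(259 − 9.8) = 1.0393
ABV = (1.0860 − 1.0393)·131.25

6.1199 % ABV
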